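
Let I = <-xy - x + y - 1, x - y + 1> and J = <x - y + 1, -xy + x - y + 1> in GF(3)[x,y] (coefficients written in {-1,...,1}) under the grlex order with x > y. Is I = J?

Yes, the ideals are equal.

For a fixed monomial order, each ideal has a unique reduced Gröbner basis; comparing bases decides equality.
Buchberger on the first generating set:
f_1 = -xy - x + y - 1, LT = xy.
f_2 = x - y + 1, LT = x.

S(f_1,f_2): lcm = xy. S = y^2 + x + y + 1.
  reduce S modulo (f_1, f_2):
  remainder y^2 - y ≠ 0; add g_3 = y^2 - y to the basis.

The other S-polynomials (S(f_1,g_3), S(f_2,g_3)) all reduce to 0 modulo the current basis, so we have a Gröbner basis.
Inter-reduce: drop elements whose leading term is divisible by another's, tail-reduce, and make monic.
Reduced Gröbner basis: {y^2 - y, x - y + 1}.

Buchberger on the second generating set:
h_1 = x - y + 1, LT = x.
h_2 = -xy + x - y + 1, LT = xy.

S(h_1,h_2): lcm = xy. S = -y^2 + x + 1.
  reduce S modulo (h_1, h_2):
  remainder -y^2 + y ≠ 0; add k_3 = -y^2 + y to the basis.

The other S-polynomials (S(h_1,k_3), S(h_2,k_3)) all reduce to 0 modulo the current basis, so we have a Gröbner basis.
Inter-reduce: drop elements whose leading term is divisible by another's, tail-reduce, and make monic.
Reduced Gröbner basis: {y^2 - y, x - y + 1}.

Same reduced basis, so the two generating sets span the same ideal.
The choice of monomial ordering does not affect the verdict — as long as both bases are computed under the same ordering, their equality decides ideal equality.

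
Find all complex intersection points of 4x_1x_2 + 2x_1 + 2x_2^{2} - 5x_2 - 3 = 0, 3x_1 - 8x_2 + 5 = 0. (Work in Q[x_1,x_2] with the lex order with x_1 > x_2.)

Compute a lex Gröbner basis by Buchberger's algorithm.
f_1 = 4x_1x_2 + 2x_1 + 2x_2^{2} - 5x_2 - 3, LT = x_1x_2.
f_2 = 3x_1 - 8x_2 + 5, LT = x_1.

S(f_1,f_2): lcm = x_1x_2. S = \tfrac{1}{2}x_1 + \tfrac{19}{6}x_2^{2} - \tfrac{35}{12}x_2 - \tfrac{3}{4}.
  leading term x_1: subtract (\tfrac{1}{6})·f_2 from \tfrac{1}{2}x_1 + \tfrac{19}{6}x_2^{2} - \tfrac{35}{12}x_2 - \tfrac{3}{4} → \tfrac{19}{6}x_2^{2} - \tfrac{19}{12}x_2 - \tfrac{19}{12}
  leading term x_2^{2}: no divisor's leading term divides it; move \tfrac{19}{6}x_2^{2} to the remainder.
  leading term x_2: no divisor's leading term divides it; move -\tfrac{19}{12}x_2 to the remainder.
  leading term 1: no divisor's leading term divides it; move -\tfrac{19}{12} to the remainder.
  remainder \tfrac{19}{6}x_2^{2} - \tfrac{19}{12}x_2 - \tfrac{19}{12} ≠ 0; add h_3 = \tfrac{19}{6}x_2^{2} - \tfrac{19}{12}x_2 - \tfrac{19}{12} to the basis.

The other S-polynomials (S(f_1,h_3), S(f_2,h_3)) all reduce to 0 modulo the current basis, so we have a Gröbner basis.
Inter-reduce: drop elements whose leading term is divisible by another's, tail-reduce, and make monic.
Reduced Gröbner basis: {x_1 - \tfrac{8}{3}x_2 + \tfrac{5}{3}, x_2^{2} - \tfrac{1}{2}x_2 - \tfrac{1}{2}}.

A lex Gröbner basis eliminates variables successively. Here x_2^{2} - \tfrac{1}{2}x_2 - \tfrac{1}{2} depends only on x_2, with roots {-1/2, 1}; lifting each root through the earlier basis elements recovers the full solutions.
  x_2 = -1/2: the earlier basis element becomes x_1 + 3 = 0, giving x_1 = -3 — point (-3, -1/2).
  x_2 = 1: the earlier basis element becomes x_1 - 1 = 0, giving x_1 = 1 — point (1, 1).
Check: every point annihilates each of the original generators.

{(-3, -1/2), (1, 1)}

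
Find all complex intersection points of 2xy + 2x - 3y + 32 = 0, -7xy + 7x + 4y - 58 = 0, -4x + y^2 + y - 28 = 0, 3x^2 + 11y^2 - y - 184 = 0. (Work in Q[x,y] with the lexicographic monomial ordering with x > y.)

{(-2, 4)}

Compute a lex Gröbner basis by Buchberger's algorithm.
f_1 = 2xy + 2x - 3y + 32, LT = xy.
f_2 = -7xy + 7x + 4y - 58, LT = xy.
f_3 = -4x + y^2 + y - 28, LT = x.
f_4 = 3x^2 + 11y^2 - y - 184, LT = x^2.

S(f_1,f_2): lcm = xy. S = 2x - 13/14y + 54/7.
  leading term x: subtract (-1/2)·f_3 from 2x - 13/14y + 54/7 → 1/2y^2 - 3/7y - 44/7
  leading term y^2: no divisor's leading term divides it; move 1/2y^2 to the remainder.
  leading term y: no divisor's leading term divides it; move -3/7y to the remainder.
  leading term 1: no divisor's leading term divides it; move -44/7 to the remainder.
  remainder 1/2y^2 - 3/7y - 44/7 ≠ 0; add h_5 = 1/2y^2 - 3/7y - 44/7 to the basis.

S(f_1,f_3): lcm = xy. S = x + 1/4y^3 + 1/4y^2 - 17/2y + 16.
  leading term x: subtract (-1/4)·f_3 from x + 1/4y^3 + 1/4y^2 - 17/2y + 16 → 1/4y^3 + 1/2y^2 - 33/4y + 9
  leading term y^3: subtract (1/2y)·h_5 from 1/4y^3 + 1/2y^2 - 33/4y + 9 → 5/7y^2 - 143/28y + 9
  leading term y^2: subtract (10/7)·h_5 from 5/7y^2 - 143/28y + 9 → -881/196y + 881/49
  leading term y: no divisor's leading term divides it; move -881/196y to the remainder.
  leading term 1: no divisor's leading term divides it; move 881/49 to the remainder.
  remainder -881/196y + 881/49 ≠ 0; add h_6 = -881/196y + 881/49 to the basis.

The other S-polynomials (S(f_1,f_4), S(f_2,f_3), S(f_2,f_4), S(f_3,f_4), S(f_1,h_5), S(f_2,h_5), S(f_3,h_5), S(f_4,h_5), S(f_1,h_6), S(f_2,h_6), S(f_3,h_6), S(f_4,h_6), S(h_5,h_6)) all reduce to 0 modulo the current basis, so we have a Gröbner basis.
Inter-reduce: drop elements whose leading term is divisible by another's, tail-reduce, and make monic.
Reduced Gröbner basis: {x + 2, y - 4}.

The lex basis is triangular: the last element involves only y. Solving y - 4 = 0 gives y ∈ {4}; substituting each value into the earlier elements determines the remaining variables.
  y = 4: the earlier basis element becomes x + 2 = 0, giving x = -2 — point (-2, 4).
Substituting each solution back into the original system confirms all equations vanish.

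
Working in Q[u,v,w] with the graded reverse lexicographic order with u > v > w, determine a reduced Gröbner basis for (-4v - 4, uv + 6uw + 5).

G = {uw - 1/6u + 5/6, v + 1}

Buchberger's algorithm terminates because the ascending chain of leading-term ideals stabilizes.

f_1 = -4v - 4, LT = v.
f_2 = uv + 6uw + 5, LT = uv.

S(f_1,f_2): lcm = uv. S = -6uw + u - 5.
  leading term uw: no divisor's leading term divides it; move -6uw to the remainder.
  leading term u: no divisor's leading term divides it; move u to the remainder.
  leading term 1: no divisor's leading term divides it; move -5 to the remainder.
  remainder -6uw + u - 5 ≠ 0; add g_3 = -6uw + u - 5 to the basis.

S(f_1,g_3): leading monomials are coprime, so the S-polynomial reduces to 0 (Buchberger's first criterion).
S(f_2,g_3): lcm = uvw. S = 6uw^2 + 1/6uv - 5/6v + 5w.
  leading term uw^2: subtract (-w)·g_3 from 6uw^2 + 1/6uv - 5/6v + 5w → 1/6uv + uw - 5/6v
  leading term uv: subtract (-1/24u)·f_1 from 1/6uv + uw - 5/6v → uw - 1/6u - 5/6v
  leading term uw: subtract (-1/6)·g_3 from uw - 1/6u - 5/6v → -5/6v - 5/6
  leading term v: subtract (5/24)·f_1 from -5/6v - 5/6 → 0
  remainder 0.

Every S-polynomial of the final basis reduces to 0, so we have a Gröbner basis.
Inter-reduce: drop elements whose leading term is divisible by another's, tail-reduce, and make monic.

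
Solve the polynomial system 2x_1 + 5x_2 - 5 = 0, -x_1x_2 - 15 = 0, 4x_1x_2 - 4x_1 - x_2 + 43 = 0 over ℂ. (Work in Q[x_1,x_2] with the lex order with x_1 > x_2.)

Compute a lex Gröbner basis by Buchberger's algorithm.
f_1 = 2x_1 + 5x_2 - 5, LT = x_1.
f_2 = -x_1x_2 - 15, LT = x_1x_2.
f_3 = 4x_1x_2 - 4x_1 - x_2 + 43, LT = x_1x_2.

S(f_1,f_2): lcm = x_1x_2. S = 5/2x_2^2 - 5/2x_2 - 15.
  leading term x_2^2: no divisor's leading term divides it; move 5/2x_2^2 to the remainder.
  leading term x_2: no divisor's leading term divides it; move -5/2x_2 to the remainder.
  leading term 1: no divisor's leading term divides it; move -15 to the remainder.
  remainder 5/2x_2^2 - 5/2x_2 - 15 ≠ 0; add h_4 = 5/2x_2^2 - 5/2x_2 - 15 to the basis.

S(f_1,f_3): lcm = x_1x_2. S = x_1 + 5/2x_2^2 - 9/4x_2 - 43/4.
  leading term x_1: subtract (1/2)·f_1 from x_1 + 5/2x_2^2 - 9/4x_2 - 43/4 → 5/2x_2^2 - 19/4x_2 - 33/4
  leading term x_2^2: subtract (1)·h_4 from 5/2x_2^2 - 19/4x_2 - 33/4 → -9/4x_2 + 27/4
  leading term x_2: no divisor's leading term divides it; move -9/4x_2 to the remainder.
  leading term 1: no divisor's leading term divides it; move 27/4 to the remainder.
  remainder -9/4x_2 + 27/4 ≠ 0; add h_5 = -9/4x_2 + 27/4 to the basis.

The other S-polynomials (S(f_2,f_3), S(f_1,h_4), S(f_2,h_4), S(f_3,h_4), S(f_1,h_5), S(f_2,h_5), S(f_3,h_5), S(h_4,h_5)) all reduce to 0 modulo the current basis, so we have a Gröbner basis.
Inter-reduce: drop elements whose leading term is divisible by another's, tail-reduce, and make monic.
Reduced Gröbner basis: {x_1 + 5, x_2 - 3}.

Elimination: the polynomial x_2 - 3 lies in the elimination ideal for x_2, so x_2 ∈ {3}. For each such x_2, the remaining basis elements (now univariate) give the rest of the solution.
  x_2 = 3: the earlier basis element becomes x_1 + 5 = 0, giving x_1 = -5 — point (-5, 3).

{(-5, 3)}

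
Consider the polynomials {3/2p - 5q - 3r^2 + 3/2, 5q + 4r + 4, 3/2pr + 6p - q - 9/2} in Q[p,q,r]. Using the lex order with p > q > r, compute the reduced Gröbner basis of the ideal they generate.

This is the nonlinear analogue of row-reducing a linear system.

f_1 = 3/2p - 5q - 3r^2 + 3/2, LT = p.
f_2 = 5q + 4r + 4, LT = q.
f_3 = 3/2pr + 6p - q - 9/2, LT = pr.

S(f_1,f_3): lcm = pr. S = -4p - 10/3qr + 2/3q - 2r^3 + r + 3.
  leading term p: subtract (-8/3)·f_1 from -4p - 10/3qr + 2/3q - 2r^3 + r + 3 → -10/3qr - 38/3q - 2r^3 - 8r^2 + r + 7
  leading term qr: subtract (-2/3r)·f_2 from -10/3qr - 38/3q - 2r^3 - 8r^2 + r + 7 → -38/3q - 2r^3 - 16/3r^2 + 11/3r + 7
  leading term q: subtract (-38/15)·f_2 from -38/3q - 2r^3 - 16/3r^2 + 11/3r + 7 → -2r^3 - 16/3r^2 + 69/5r + 257/15
  leading term r^3: no divisor's leading term divides it; move -2r^3 to the remainder.
  leading term r^2: no divisor's leading term divides it; move -16/3r^2 to the remainder.
  leading term r: no divisor's leading term divides it; move 69/5r to the remainder.
  leading term 1: no divisor's leading term divides it; move 257/15 to the remainder.
  remainder -2r^3 - 16/3r^2 + 69/5r + 257/15 ≠ 0; add g_4 = -2r^3 - 16/3r^2 + 69/5r + 257/15 to the basis.

The other S-polynomials (S(f_1,f_2), S(f_2,f_3), S(f_1,g_4), S(f_2,g_4), S(f_3,g_4)) all reduce to 0 modulo the current basis, so we have a Gröbner basis.
Inter-reduce: drop elements whose leading term is divisible by another's, tail-reduce, and make monic.

G = {p - 2r^2 + 8/3r + 11/3, q + 4/5r + 4/5, r^3 + 8/3r^2 - 69/10r - 257/30}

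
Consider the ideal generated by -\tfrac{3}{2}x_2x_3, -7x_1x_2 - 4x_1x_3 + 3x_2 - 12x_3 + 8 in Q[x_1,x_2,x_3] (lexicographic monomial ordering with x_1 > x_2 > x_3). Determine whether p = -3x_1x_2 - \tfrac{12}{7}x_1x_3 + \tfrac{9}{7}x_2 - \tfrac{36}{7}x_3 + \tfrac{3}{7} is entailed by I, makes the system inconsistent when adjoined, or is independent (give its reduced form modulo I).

Adjoining -3x_1x_2 - \tfrac{12}{7}x_1x_3 + \tfrac{9}{7}x_2 - \tfrac{36}{7}x_3 + \tfrac{3}{7} makes the ideal the whole ring: the system is inconsistent.

First compute the reduced Gröbner basis of I by Buchberger's algorithm.
f_1 = -\tfrac{3}{2}x_2x_3, LT = x_2x_3.
f_2 = -7x_1x_2 - 4x_1x_3 + 3x_2 - 12x_3 + 8, LT = x_1x_2.

S(f_1,f_2): lcm = x_1x_2x_3. S = -\tfrac{4}{7}x_1x_3^{2} + \tfrac{3}{7}x_2x_3 - \tfrac{12}{7}x_3^{2} + \tfrac{8}{7}x_3.
  leading term x_1x_3^{2}: no divisor's leading term divides it; move -\tfrac{4}{7}x_1x_3^{2} to the remainder.
  leading term x_2x_3: subtract (-\tfrac{2}{7})·f_1 from \tfrac{3}{7}x_2x_3 - \tfrac{12}{7}x_3^{2} + \tfrac{8}{7}x_3 → -\tfrac{12}{7}x_3^{2} + \tfrac{8}{7}x_3
  leading term x_3^{2}: no divisor's leading term divides it; move -\tfrac{12}{7}x_3^{2} to the remainder.
  leading term x_3: no divisor's leading term divides it; move \tfrac{8}{7}x_3 to the remainder.
  remainder -\tfrac{4}{7}x_1x_3^{2} - \tfrac{12}{7}x_3^{2} + \tfrac{8}{7}x_3 ≠ 0; add h_3 = -\tfrac{4}{7}x_1x_3^{2} - \tfrac{12}{7}x_3^{2} + \tfrac{8}{7}x_3 to the basis.

The other S-polynomials (S(f_1,h_3), S(f_2,h_3)) all reduce to 0 modulo the current basis, so we have a Gröbner basis.
Inter-reduce: drop elements whose leading term is divisible by another's, tail-reduce, and make monic.
Reduced Gröbner basis: {x_1x_2 + \tfrac{4}{7}x_1x_3 - \tfrac{3}{7}x_2 + \tfrac{12}{7}x_3 - \tfrac{8}{7}, x_1x_3^{2} + 3x_3^{2} - 2x_3, x_2x_3}.
Label its elements g_1 = x_1x_2 + \tfrac{4}{7}x_1x_3 - \tfrac{3}{7}x_2 + \tfrac{12}{7}x_3 - \tfrac{8}{7}, g_2 = x_1x_3^{2} + 3x_3^{2} - 2x_3, g_3 = x_2x_3.

Reduce p = -3x_1x_2 - \tfrac{12}{7}x_1x_3 + \tfrac{9}{7}x_2 - \tfrac{36}{7}x_3 + \tfrac{3}{7} modulo G:
  leading term x_1x_2: subtract (-3)·g_1 from -3x_1x_2 - \tfrac{12}{7}x_1x_3 + \tfrac{9}{7}x_2 - \tfrac{36}{7}x_3 + \tfrac{3}{7} → -3
  leading term 1: no divisor's leading term divides it; move -3 to the remainder.
  normal form = -3.
The normal form is nonzero, so p ∉ I. Since p minus its normal form lies in I, I + (p) = I + (r) where r = -3; decide whether this ideal is the whole ring.
Here r = -3 is a nonzero constant, hence a unit: 1 ∈ I + (p), the Gröbner basis of I + (p) is {1}, and the enlarged system has no common solution — adjoining p is inconsistent.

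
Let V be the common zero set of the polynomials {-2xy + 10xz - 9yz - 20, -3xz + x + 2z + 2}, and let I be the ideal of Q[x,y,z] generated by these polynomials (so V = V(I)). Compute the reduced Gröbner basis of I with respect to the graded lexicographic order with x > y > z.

f_1 = -2xy + 10xz - 9yz - 20, LT = xy.
f_2 = -3xz + x + 2z + 2, LT = xz.

S(f_1,f_2): lcm = xyz. S = -5xz^2 + 9/2yz^2 + 1/3xy + 2/3yz + 2/3y + 10z.
  reduce S modulo (f_1, f_2):
  remainder 9/2yz^2 - 5/6yz - 10/3z^2 + 2/3y + 20/3z - 10/3 ≠ 0; add g_3 = 9/2yz^2 - 5/6yz - 10/3z^2 + 2/3y + 20/3z - 10/3 to the basis.

The other S-polynomials (S(f_1,g_3), S(f_2,g_3)) all reduce to 0 modulo the current basis, so we have a Gröbner basis.

G = {yz^2 - 5/27yz - 20/27z^2 + 4/27y + 40/27z - 20/27, xy + 9/2yz - 5/3x - 10/3z + 20/3, xz - 1/3x - 2/3z - 2/3}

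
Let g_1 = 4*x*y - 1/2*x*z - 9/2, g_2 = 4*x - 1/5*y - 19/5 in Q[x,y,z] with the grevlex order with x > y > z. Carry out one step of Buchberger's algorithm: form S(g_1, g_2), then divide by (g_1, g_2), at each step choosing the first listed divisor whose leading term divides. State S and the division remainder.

S(g_1, g_2) = 1/20*y**2 - 1/8*x*z + 19/20*y - 9/8; remainder on division = 1/20*y**2 - 1/160*y*z + 19/20*y - 19/160*z - 9/8.

lcm(LM(g_1), LM(g_2)) = x*y.
S = (lcm/LT(g_1))·g_1 − (lcm/LT(g_2))·g_2 = 1/20*y**2 - 1/8*x*z + 19/20*y - 9/8.
Reduce S modulo (g_1, g_2) in that order:
  leading term y**2: no divisor's leading term divides it; move 1/20*y**2 to the remainder.
  leading term x*z: subtract (-1/32*z)·g_2 from -1/8*x*z + 19/20*y - 9/8 → -1/160*y*z + 19/20*y - 19/160*z - 9/8
  leading term y*z: no divisor's leading term divides it; move -1/160*y*z to the remainder.
  leading term y: no divisor's leading term divides it; move 19/20*y to the remainder.
  leading term z: no divisor's leading term divides it; move -19/160*z to the remainder.
  leading term 1: no divisor's leading term divides it; move -9/8 to the remainder.
The remainder 1/20*y**2 - 1/160*y*z + 19/20*y - 19/160*z - 9/8 is nonzero, so it would be added as the next basis element.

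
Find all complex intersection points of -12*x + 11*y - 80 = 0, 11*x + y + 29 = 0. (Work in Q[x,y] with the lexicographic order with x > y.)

Compute a lex Gröbner basis by Buchberger's algorithm.
f_1 = -12*x + 11*y - 80, LT = x.
f_2 = 11*x + y + 29, LT = x.

S(f_1,f_2): lcm = x. S = -133/132*y + 133/33.
  leading term y: no divisor's leading term divides it; move -133/132*y to the remainder.
  leading term 1: no divisor's leading term divides it; move 133/33 to the remainder.
  remainder -133/132*y + 133/33 ≠ 0; add h_3 = -133/132*y + 133/33 to the basis.

S(f_1,h_3): leading monomials are coprime, so the S-polynomial reduces to 0 (Buchberger's first criterion).
S(f_2,h_3): leading monomials are coprime, so the S-polynomial reduces to 0 (Buchberger's first criterion).
Every S-polynomial of the final basis reduces to 0, so we have a Gröbner basis.
Inter-reduce: drop elements whose leading term is divisible by another's, tail-reduce, and make monic.
Reduced Gröbner basis: {x + 3, y - 4}.

Elimination: the polynomial y - 4 lies in the elimination ideal for y, so y ∈ {4}. For each such y, the remaining basis elements (now univariate) give the rest of the solution.
  y = 4: the earlier basis element becomes x + 3 = 0, giving x = -3 — point (-3, 4).
Each listed point satisfies every original equation (direct substitution).

{(-3, 4)}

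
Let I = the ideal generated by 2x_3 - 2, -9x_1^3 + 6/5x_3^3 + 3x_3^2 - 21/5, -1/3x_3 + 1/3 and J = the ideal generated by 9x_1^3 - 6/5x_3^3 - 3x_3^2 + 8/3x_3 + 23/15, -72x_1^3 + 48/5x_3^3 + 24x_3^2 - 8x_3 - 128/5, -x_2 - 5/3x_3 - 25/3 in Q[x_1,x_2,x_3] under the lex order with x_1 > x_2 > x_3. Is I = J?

No, the ideals differ.

Since reduced Gröbner bases are canonical representatives of ideals under a given ordering, it suffices to compute and compare them.
Buchberger on the first generating set:
f_1 = 2x_3 - 2, LT = x_3.
f_2 = -9x_1^3 + 6/5x_3^3 + 3x_3^2 - 21/5, LT = x_1^3.
f_3 = -1/3x_3 + 1/3, LT = x_3.

The S-polynomials (S(f_1,f_2), S(f_1,f_3), S(f_2,f_3)) all reduce to 0 modulo the current basis, so we have a Gröbner basis.
Inter-reduce: drop elements whose leading term is divisible by another's, tail-reduce, and make monic.
Reduced Gröbner basis: {x_1^3, x_3 - 1}.

Buchberger on the second generating set:
h_1 = 9x_1^3 - 6/5x_3^3 - 3x_3^2 + 8/3x_3 + 23/15, LT = x_1^3.
h_2 = -72x_1^3 + 48/5x_3^3 + 24x_3^2 - 8x_3 - 128/5, LT = x_1^3.
h_3 = -x_2 - 5/3x_3 - 25/3, LT = x_2.

S(h_1,h_2): lcm = x_1^3. S = 5/27x_3 - 5/27.
  leading term x_3: no divisor's leading term divides it; move 5/27x_3 to the remainder.
  leading term 1: no divisor's leading term divides it; move -5/27 to the remainder.
  remainder 5/27x_3 - 5/27 ≠ 0; add k_4 = 5/27x_3 - 5/27 to the basis.

The other S-polynomials (S(h_1,h_3), S(h_2,h_3), S(h_1,k_4), S(h_2,k_4), S(h_3,k_4)) all reduce to 0 modulo the current basis, so we have a Gröbner basis.
Inter-reduce: drop elements whose leading term is divisible by another's, tail-reduce, and make monic.
Reduced Gröbner basis: {x_1^3, x_2 + 10, x_3 - 1}.

Since the reduced bases disagree, the two ideals are not the same.
The choice of monomial ordering does not affect the verdict — as long as both bases are computed under the same ordering, their equality decides ideal equality.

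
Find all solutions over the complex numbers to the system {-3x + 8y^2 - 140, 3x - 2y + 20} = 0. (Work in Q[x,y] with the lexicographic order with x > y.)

Compute a lex Gröbner basis by Buchberger's algorithm.
f_1 = -3x + 8y^2 - 140, LT = x.
f_2 = 3x - 2y + 20, LT = x.

S(f_1,f_2): lcm = x. S = -8/3y^2 + 2/3y + 40.
  leading term y^2: no divisor's leading term divides it; move -8/3y^2 to the remainder.
  leading term y: no divisor's leading term divides it; move 2/3y to the remainder.
  leading term 1: no divisor's leading term divides it; move 40 to the remainder.
  remainder -8/3y^2 + 2/3y + 40 ≠ 0; add h_3 = -8/3y^2 + 2/3y + 40 to the basis.

The other S-polynomials (S(f_1,h_3), S(f_2,h_3)) all reduce to 0 modulo the current basis, so we have a Gröbner basis.
Inter-reduce: drop elements whose leading term is divisible by another's, tail-reduce, and make monic.
Reduced Gröbner basis: {x - 2/3y + 20/3, y^2 - 1/4y - 15}.

A lex Gröbner basis eliminates variables successively. Here y^2 - 1/4y - 15 depends only on y, with roots {-15/4, 4}; lifting each root through the earlier basis elements recovers the full solutions.
  y = -15/4: the earlier basis element becomes x + 55/6 = 0, giving x = -55/6 — point (-55/6, -15/4).
  y = 4: the earlier basis element becomes x + 4 = 0, giving x = -4 — point (-4, 4).
Check: every point annihilates each of the original generators.

{(-55/6, -15/4), (-4, 4)}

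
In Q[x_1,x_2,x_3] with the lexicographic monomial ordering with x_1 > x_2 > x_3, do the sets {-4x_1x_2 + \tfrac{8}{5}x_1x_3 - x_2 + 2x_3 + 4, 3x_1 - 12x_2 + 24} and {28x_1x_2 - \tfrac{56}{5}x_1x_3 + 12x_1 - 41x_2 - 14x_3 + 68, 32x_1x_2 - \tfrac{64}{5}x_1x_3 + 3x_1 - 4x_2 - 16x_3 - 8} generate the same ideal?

Yes, the ideals are equal.

For a fixed monomial order, each ideal has a unique reduced Gröbner basis; comparing bases decides equality.
Buchberger on the first generating set:
f_1 = -4x_1x_2 + \tfrac{8}{5}x_1x_3 - x_2 + 2x_3 + 4, LT = x_1x_2.
f_2 = 3x_1 - 12x_2 + 24, LT = x_1.

S(f_1,f_2): lcm = x_1x_2. S = -\tfrac{2}{5}x_1x_3 + 4x_2^{2} - \tfrac{31}{4}x_2 - \tfrac{1}{2}x_3 - 1.
  leading term x_1x_3: subtract (-\tfrac{2}{15}x_3)·f_2 from -\tfrac{2}{5}x_1x_3 + 4x_2^{2} - \tfrac{31}{4}x_2 - \tfrac{1}{2}x_3 - 1 → 4x_2^{2} - \tfrac{8}{5}x_2x_3 - \tfrac{31}{4}x_2 + \tfrac{27}{10}x_3 - 1
  leading term x_2^{2}: no divisor's leading term divides it; move 4x_2^{2} to the remainder.
  leading term x_2x_3: no divisor's leading term divides it; move -\tfrac{8}{5}x_2x_3 to the remainder.
  leading term x_2: no divisor's leading term divides it; move -\tfrac{31}{4}x_2 to the remainder.
  leading term x_3: no divisor's leading term divides it; move \tfrac{27}{10}x_3 to the remainder.
  leading term 1: no divisor's leading term divides it; move -1 to the remainder.
  remainder 4x_2^{2} - \tfrac{8}{5}x_2x_3 - \tfrac{31}{4}x_2 + \tfrac{27}{10}x_3 - 1 ≠ 0; add g_3 = 4x_2^{2} - \tfrac{8}{5}x_2x_3 - \tfrac{31}{4}x_2 + \tfrac{27}{10}x_3 - 1 to the basis.

The other S-polynomials (S(f_1,g_3), S(f_2,g_3)) all reduce to 0 modulo the current basis, so we have a Gröbner basis.
Inter-reduce: drop elements whose leading term is divisible by another's, tail-reduce, and make monic.
Reduced Gröbner basis: {x_1 - 4x_2 + 8, x_2^{2} - \tfrac{2}{5}x_2x_3 - \tfrac{31}{16}x_2 + \tfrac{27}{40}x_3 - \tfrac{1}{4}}.

Buchberger on the second generating set:
h_1 = 28x_1x_2 - \tfrac{56}{5}x_1x_3 + 12x_1 - 41x_2 - 14x_3 + 68, LT = x_1x_2.
h_2 = 32x_1x_2 - \tfrac{64}{5}x_1x_3 + 3x_1 - 4x_2 - 16x_3 - 8, LT = x_1x_2.

S(h_1,h_2): lcm = x_1x_2. S = \tfrac{75}{224}x_1 - \tfrac{75}{56}x_2 + \tfrac{75}{28}.
  leading term x_1: no divisor's leading term divides it; move \tfrac{75}{224}x_1 to the remainder.
  leading term x_2: no divisor's leading term divides it; move -\tfrac{75}{56}x_2 to the remainder.
  leading term 1: no divisor's leading term divides it; move \tfrac{75}{28} to the remainder.
  remainder \tfrac{75}{224}x_1 - \tfrac{75}{56}x_2 + \tfrac{75}{28} ≠ 0; add k_3 = \tfrac{75}{224}x_1 - \tfrac{75}{56}x_2 + \tfrac{75}{28} to the basis.

S(h_1,k_3): lcm = x_1x_2. S = -\tfrac{2}{5}x_1x_3 + \tfrac{3}{7}x_1 + 4x_2^{2} - \tfrac{265}{28}x_2 - \tfrac{1}{2}x_3 + \tfrac{17}{7}.
  leading term x_1x_3: subtract (-\tfrac{448}{375}x_3)·k_3 from -\tfrac{2}{5}x_1x_3 + \tfrac{3}{7}x_1 + 4x_2^{2} - \tfrac{265}{28}x_2 - \tfrac{1}{2}x_3 + \tfrac{17}{7} → \tfrac{3}{7}x_1 + 4x_2^{2} - \tfrac{8}{5}x_2x_3 - \tfrac{265}{28}x_2 + \tfrac{27}{10}x_3 + \tfrac{17}{7}
  leading term x_1: subtract (\tfrac{32}{25})·k_3 from \tfrac{3}{7}x_1 + 4x_2^{2} - \tfrac{8}{5}x_2x_3 - \tfrac{265}{28}x_2 + \tfrac{27}{10}x_3 + \tfrac{17}{7} → 4x_2^{2} - \tfrac{8}{5}x_2x_3 - \tfrac{31}{4}x_2 + \tfrac{27}{10}x_3 - 1
  leading term x_2^{2}: no divisor's leading term divides it; move 4x_2^{2} to the remainder.
  leading term x_2x_3: no divisor's leading term divides it; move -\tfrac{8}{5}x_2x_3 to the remainder.
  leading term x_2: no divisor's leading term divides it; move -\tfrac{31}{4}x_2 to the remainder.
  leading term x_3: no divisor's leading term divides it; move \tfrac{27}{10}x_3 to the remainder.
  leading term 1: no divisor's leading term divides it; move -1 to the remainder.
  remainder 4x_2^{2} - \tfrac{8}{5}x_2x_3 - \tfrac{31}{4}x_2 + \tfrac{27}{10}x_3 - 1 ≠ 0; add k_4 = 4x_2^{2} - \tfrac{8}{5}x_2x_3 - \tfrac{31}{4}x_2 + \tfrac{27}{10}x_3 - 1 to the basis.

The other S-polynomials (S(h_2,k_3), S(h_1,k_4), S(h_2,k_4), S(k_3,k_4)) all reduce to 0 modulo the current basis, so we have a Gröbner basis.
Inter-reduce: drop elements whose leading term is divisible by another's, tail-reduce, and make monic.
Reduced Gröbner basis: {x_1 - 4x_2 + 8, x_2^{2} - \tfrac{2}{5}x_2x_3 - \tfrac{31}{16}x_2 + \tfrac{27}{40}x_3 - \tfrac{1}{4}}.

The two bases agree; hence the ideals are identical.
The choice of monomial ordering does not affect the verdict — as long as both bases are computed under the same ordering, their equality decides ideal equality.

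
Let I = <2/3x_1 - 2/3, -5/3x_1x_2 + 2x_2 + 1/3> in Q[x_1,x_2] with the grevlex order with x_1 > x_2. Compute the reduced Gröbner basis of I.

Buchberger's algorithm terminates because the ascending chain of leading-term ideals stabilizes.

f_1 = 2/3x_1 - 2/3, LT = x_1.
f_2 = -5/3x_1x_2 + 2x_2 + 1/3, LT = x_1x_2.

S(f_1,f_2): lcm = x_1x_2. S = 1/5x_2 + 1/5.
  reduce S modulo (f_1, f_2):
  remainder 1/5x_2 + 1/5 ≠ 0; add g_3 = 1/5x_2 + 1/5 to the basis.

The other S-polynomials (S(f_1,g_3), S(f_2,g_3)) all reduce to 0 modulo the current basis, so we have a Gröbner basis.
Inter-reduce: drop elements whose leading term is divisible by another's, tail-reduce, and make monic.

G = {x_1 - 1, x_2 + 1}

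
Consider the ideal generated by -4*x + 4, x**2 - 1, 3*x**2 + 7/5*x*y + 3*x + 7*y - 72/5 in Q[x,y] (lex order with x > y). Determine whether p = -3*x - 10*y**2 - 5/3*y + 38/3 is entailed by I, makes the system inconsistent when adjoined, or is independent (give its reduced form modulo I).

First compute the reduced Gröbner basis of I by Buchberger's algorithm.
f_1 = -4*x + 4, LT = x.
f_2 = x**2 - 1, LT = x**2.
f_3 = 3*x**2 + 7/5*x*y + 3*x + 7*y - 72/5, LT = x**2.

S(f_1,f_3): lcm = x**2. S = -7/15*x*y - 2*x - 7/3*y + 24/5.
  reduce S modulo (f_1, f_2, f_3):
  remainder -14/5*y + 14/5 ≠ 0; add h_4 = -14/5*y + 14/5 to the basis.

The other S-polynomials (S(f_1,f_2), S(f_2,f_3), S(f_1,h_4), S(f_2,h_4), S(f_3,h_4)) all reduce to 0 modulo the current basis, so we have a Gröbner basis.
Inter-reduce: drop elements whose leading term is divisible by another's, tail-reduce, and make monic.
Reduced Gröbner basis: {x - 1, y - 1}.
Label its elements g_1 = x - 1, g_2 = y - 1.

Reduce p = -3*x - 10*y**2 - 5/3*y + 38/3 modulo G:
  leading term x: subtract (-3)·g_1 from -3*x - 10*y**2 - 5/3*y + 38/3 → -10*y**2 - 5/3*y + 29/3
  leading term y**2: subtract (-10*y)·g_2 from -10*y**2 - 5/3*y + 29/3 → -35/3*y + 29/3
  leading term y: subtract (-35/3)·g_2 from -35/3*y + 29/3 → -2
  leading term 1: no divisor's leading term divides it; move -2 to the remainder.
  normal form = -2.
The normal form is nonzero, so p ∉ I. Since p minus its normal form lies in I, I + (p) = I + (r) where r = -2; decide whether this ideal is the whole ring.
Here r = -2 is a nonzero constant, hence a unit: 1 ∈ I + (p), the Gröbner basis of I + (p) is {1}, and the enlarged system has no common solution — adjoining p is inconsistent.

Adjoining -3*x - 10*y**2 - 5/3*y + 38/3 makes the ideal the whole ring: the system is inconsistent.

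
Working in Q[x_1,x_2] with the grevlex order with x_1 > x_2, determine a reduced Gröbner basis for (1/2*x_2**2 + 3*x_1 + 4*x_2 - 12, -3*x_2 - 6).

f_1 = 1/2*x_2**2 + 3*x_1 + 4*x_2 - 12, LT = x_2**2.
f_2 = -3*x_2 - 6, LT = x_2.

S(f_1,f_2): lcm = x_2**2. S = 6*x_1 + 6*x_2 - 24.
  leading term x_1: no divisor's leading term divides it; move 6*x_1 to the remainder.
  leading term x_2: subtract (-2)·f_2 from 6*x_2 - 24 → -36
  leading term 1: no divisor's leading term divides it; move -36 to the remainder.
  remainder 6*x_1 - 36 ≠ 0; add g_3 = 6*x_1 - 36 to the basis.

The other S-polynomials (S(f_1,g_3), S(f_2,g_3)) all reduce to 0 modulo the current basis, so we have a Gröbner basis.
Inter-reduce: drop elements whose leading term is divisible by another's, tail-reduce, and make monic.

G = {x_1 - 6, x_2 + 2}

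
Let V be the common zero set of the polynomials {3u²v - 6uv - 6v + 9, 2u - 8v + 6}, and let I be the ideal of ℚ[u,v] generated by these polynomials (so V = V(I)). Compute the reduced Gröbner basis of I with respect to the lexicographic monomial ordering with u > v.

G = {u - 4v + 3, v³ - 2v² + 13/16v + 3/16}

Buchberger's algorithm terminates because the ascending chain of leading-term ideals stabilizes.

f_1 = 3u²v - 6uv - 6v + 9, LT = u²v.
f_2 = 2u - 8v + 6, LT = u.

S(f_1,f_2): lcm = u²v. S = 4uv² - 5uv - 2v + 3.
  leading term uv²: subtract (2v²)·f_2 from 4uv² - 5uv - 2v + 3 → -5uv + 16v³ - 12v² - 2v + 3
  leading term uv: subtract (-5/2v)·f_2 from -5uv + 16v³ - 12v² - 2v + 3 → 16v³ - 32v² + 13v + 3
  leading term v³: no divisor's leading term divides it; move 16v³ to the remainder.
  leading term v²: no divisor's leading term divides it; move -32v² to the remainder.
  leading term v: no divisor's leading term divides it; move 13v to the remainder.
  leading term 1: no divisor's leading term divides it; move 3 to the remainder.
  remainder 16v³ - 32v² + 13v + 3 ≠ 0; add g_3 = 16v³ - 32v² + 13v + 3 to the basis.

The other S-polynomials (S(f_1,g_3), S(f_2,g_3)) all reduce to 0 modulo the current basis, so we have a Gröbner basis.
Inter-reduce: drop elements whose leading term is divisible by another's, tail-reduce, and make monic.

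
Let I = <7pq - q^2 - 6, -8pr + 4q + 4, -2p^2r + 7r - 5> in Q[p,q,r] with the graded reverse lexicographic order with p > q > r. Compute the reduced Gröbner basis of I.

f_1 = 7pq - q^2 - 6, LT = pq.
f_2 = -8pr + 4q + 4, LT = pr.
f_3 = -2p^2r + 7r - 5, LT = p^2r.

S(f_1,f_2): lcm = pqr. S = -1/7q^2r + 1/2q^2 + 1/2q - 6/7r.
  leading term q^2r: no divisor's leading term divides it; move -1/7q^2r to the remainder.
  leading term q^2: no divisor's leading term divides it; move 1/2q^2 to the remainder.
  leading term q: no divisor's leading term divides it; move 1/2q to the remainder.
  leading term r: no divisor's leading term divides it; move -6/7r to the remainder.
  remainder -1/7q^2r + 1/2q^2 + 1/2q - 6/7r ≠ 0; add g_4 = -1/7q^2r + 1/2q^2 + 1/2q - 6/7r to the basis.

S(f_1,f_3): lcm = p^2qr. S = -1/7pq^2r - 6/7pr + 7/2qr - 5/2q.
  leading term pq^2r: subtract (-1/49qr)·f_1 from -1/7pq^2r - 6/7pr + 7/2qr - 5/2q → -1/49q^3r - 6/7pr + 331/98qr - 5/2q
  leading term q^3r: subtract (1/7q)·g_4 from -1/49q^3r - 6/7pr + 331/98qr - 5/2q → -1/14q^3 - 1/14q^2 - 6/7pr + 7/2qr - 5/2q
  leading term q^3: no divisor's leading term divides it; move -1/14q^3 to the remainder.
  leading term q^2: no divisor's leading term divides it; move -1/14q^2 to the remainder.
  leading term pr: subtract (3/28)·f_2 from -6/7pr + 7/2qr - 5/2q → 7/2qr - 41/14q - 3/7
  leading term qr: no divisor's leading term divides it; move 7/2qr to the remainder.
  leading term q: no divisor's leading term divides it; move -41/14q to the remainder.
  leading term 1: no divisor's leading term divides it; move -3/7 to the remainder.
  remainder -1/14q^3 - 1/14q^2 + 7/2qr - 41/14q - 3/7 ≠ 0; add g_5 = -1/14q^3 - 1/14q^2 + 7/2qr - 41/14q - 3/7 to the basis.

S(f_2,f_3): lcm = p^2r. S = -1/2pq - 1/2p + 7/2r - 5/2.
  leading term pq: subtract (-1/14)·f_1 from -1/2pq - 1/2p + 7/2r - 5/2 → -1/14q^2 - 1/2p + 7/2r - 41/14
  leading term q^2: no divisor's leading term divides it; move -1/14q^2 to the remainder.
  leading term p: no divisor's leading term divides it; move -1/2p to the remainder.
  leading term r: no divisor's leading term divides it; move 7/2r to the remainder.
  leading term 1: no divisor's leading term divides it; move -41/14 to the remainder.
  remainder -1/14q^2 - 1/2p + 7/2r - 41/14 ≠ 0; add g_6 = -1/14q^2 - 1/2p + 7/2r - 41/14 to the basis.

S(g_4,g_5): lcm = q^3r. S = -7/2q^3 - q^2r + 49qr^2 - 7/2q^2 - 35qr - 6r.
  leading term q^3: subtract (49)·g_5 from -7/2q^3 - q^2r + 49qr^2 - 7/2q^2 - 35qr - 6r → -q^2r + 49qr^2 - 413/2qr + 287/2q - 6r + 21
  leading term q^2r: subtract (7)·g_4 from -q^2r + 49qr^2 - 413/2qr + 287/2q - 6r + 21 → 49qr^2 - 7/2q^2 - 413/2qr + 140q + 21
  leading term qr^2: no divisor's leading term divides it; move 49qr^2 to the remainder.
  leading term q^2: subtract (49)·g_6 from -7/2q^2 - 413/2qr + 140q + 21 → -413/2qr + 49/2p + 140q - 343/2r + 329/2
  leading term qr: no divisor's leading term divides it; move -413/2qr to the remainder.
  leading term p: no divisor's leading term divides it; move 49/2p to the remainder.
  leading term q: no divisor's leading term divides it; move 140q to the remainder.
  leading term r: no divisor's leading term divides it; move -343/2r to the remainder.
  leading term 1: no divisor's leading term divides it; move 329/2 to the remainder.
  remainder 49qr^2 - 413/2qr + 49/2p + 140q - 343/2r + 329/2 ≠ 0; add g_7 = 49qr^2 - 413/2qr + 49/2p + 140q - 343/2r + 329/2 to the basis.

S(f_1,g_6): lcm = pq^2. S = -1/7q^3 - 7p^2 + 49pr - 41p - 6/7q.
  leading term q^3: subtract (2)·g_5 from -1/7q^3 - 7p^2 + 49pr - 41p - 6/7q → -7p^2 + 1/7q^2 + 49pr - 7qr - 41p + 5q + 6/7
  leading term p^2: no divisor's leading term divides it; move -7p^2 to the remainder.
  leading term q^2: subtract (-2)·g_6 from 1/7q^2 + 49pr - 7qr - 41p + 5q + 6/7 → 49pr - 7qr - 42p + 5q + 7r - 5
  leading term pr: subtract (-49/8)·f_2 from 49pr - 7qr - 42p + 5q + 7r - 5 → -7qr - 42p + 59/2q + 7r + 39/2
  leading term qr: no divisor's leading term divides it; move -7qr to the remainder.
  leading term p: no divisor's leading term divides it; move -42p to the remainder.
  leading term q: no divisor's leading term divides it; move 59/2q to the remainder.
  leading term r: no divisor's leading term divides it; move 7r to the remainder.
  leading term 1: no divisor's leading term divides it; move 39/2 to the remainder.
  remainder -7p^2 - 7qr - 42p + 59/2q + 7r + 39/2 ≠ 0; add g_8 = -7p^2 - 7qr - 42p + 59/2q + 7r + 39/2 to the basis.

S(g_4,g_6): lcm = q^2r. S = -7/2q^2 - 7pr + 49r^2 - 7/2q - 35r.
  leading term q^2: subtract (49)·g_6 from -7/2q^2 - 7pr + 49r^2 - 7/2q - 35r → -7pr + 49r^2 + 49/2p - 7/2q - 413/2r + 287/2
  leading term pr: subtract (7/8)·f_2 from -7pr + 49r^2 + 49/2p - 7/2q - 413/2r + 287/2 → 49r^2 + 49/2p - 7q - 413/2r + 140
  leading term r^2: no divisor's leading term divides it; move 49r^2 to the remainder.
  leading term p: no divisor's leading term divides it; move 49/2p to the remainder.
  leading term q: no divisor's leading term divides it; move -7q to the remainder.
  leading term r: no divisor's leading term divides it; move -413/2r to the remainder.
  leading term 1: no divisor's leading term divides it; move 140 to the remainder.
  remainder 49r^2 + 49/2p - 7q - 413/2r + 140 ≠ 0; add g_9 = 49r^2 + 49/2p - 7q - 413/2r + 140 to the basis.

The other S-polynomials (S(f_1,g_4), S(f_2,g_4), S(f_3,g_4), S(f_1,g_5), S(f_2,g_5), S(f_3,g_5), S(f_2,g_6), S(f_3,g_6), S(g_5,g_6), S(f_1,g_7), S(f_2,g_7), S(f_3,g_7), S(g_4,g_7), S(g_5,g_7), S(g_6,g_7), S(f_1,g_8), S(f_2,g_8), S(f_3,g_8), S(g_4,g_8), S(g_5,g_8), S(g_6,g_8), S(g_7,g_8), S(f_1,g_9), S(f_2,g_9), S(f_3,g_9), S(g_4,g_9), S(g_5,g_9), S(g_6,g_9), S(g_7,g_9), S(g_8,g_9)) all reduce to 0 modulo the current basis, so we have a Gröbner basis.
Inter-reduce: drop elements whose leading term is divisible by another's, tail-reduce, and make monic.

G = {p^2 + qr + 6p - 59/14q - r - 39/14, pq + p - 7r + 5, q^2 + 7p - 49r + 41, pr - 1/2q - 1/2, r^2 + 1/2p - 1/7q - 59/14r + 20/7}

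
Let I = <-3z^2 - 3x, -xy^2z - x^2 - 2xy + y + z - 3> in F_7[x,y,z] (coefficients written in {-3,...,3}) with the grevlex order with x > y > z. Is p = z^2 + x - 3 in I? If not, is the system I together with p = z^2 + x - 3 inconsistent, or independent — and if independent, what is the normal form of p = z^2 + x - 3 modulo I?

First compute the reduced Gröbner basis of I by Buchberger's algorithm.
f_1 = -3z^2 - 3x, LT = z^2.
f_2 = -xy^2z - x^2 - 2xy + y + z - 3, LT = xy^2z.

S(f_1,f_2): lcm = xy^2z^2. S = x^2y^2 - x^2z - 2xyz + yz + z^2 - 3z.
  reduce S modulo (f_1, f_2):
  remainder x^2y^2 - x^2z - 2xyz + yz - x - 3z ≠ 0; add h_3 = x^2y^2 - x^2z - 2xyz + yz - x - 3z to the basis.

The other S-polynomials (S(f_1,h_3), S(f_2,h_3)) all reduce to 0 modulo the current basis, so we have a Gröbner basis.
Inter-reduce: drop elements whose leading term is divisible by another's, tail-reduce, and make monic.
Reduced Gröbner basis: {x^2y^2 - x^2z - 2xyz + yz - x - 3z, xy^2z + x^2 + 2xy - y - z + 3, z^2 + x}.
Label its elements g_1 = x^2y^2 - x^2z - 2xyz + yz - x - 3z, g_2 = xy^2z + x^2 + 2xy - y - z + 3, g_3 = z^2 + x.

Reduce p = z^2 + x - 3 modulo G:
  leading term z^2: subtract (1)·g_3 from z^2 + x - 3 → -3
  leading term 1: no divisor's leading term divides it; move -3 to the remainder.
  normal form = -3.
The normal form is nonzero, so p ∉ I. Since p minus its normal form lies in I, I + (p) = I + (r) where r = -3; decide whether this ideal is the whole ring.
Here r = -3 is a nonzero constant, hence a unit: 1 ∈ I + (p), the Gröbner basis of I + (p) is {1}, and the enlarged system has no common solution — adjoining p is inconsistent.

Adjoining z^2 + x - 3 makes the ideal the whole ring: the system is inconsistent.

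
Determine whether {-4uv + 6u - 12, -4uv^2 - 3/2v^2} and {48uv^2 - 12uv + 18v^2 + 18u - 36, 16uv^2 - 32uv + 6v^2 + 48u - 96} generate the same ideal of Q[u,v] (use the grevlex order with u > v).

Yes, the ideals are equal.

Two ideals are equal iff their reduced Gröbner bases coincide (the reduced basis is unique for a fixed ordering).
Buchberger on the first generating set:
f_1 = -4uv + 6u - 12, LT = uv.
f_2 = -4uv^2 - 3/2v^2, LT = uv^2.

S(f_1,f_2): lcm = uv^2. S = -3/2uv - 3/8v^2 + 3v.
  leading term uv: subtract (3/8)·f_1 from -3/2uv - 3/8v^2 + 3v → -3/8v^2 - 9/4u + 3v + 9/2
  leading term v^2: no divisor's leading term divides it; move -3/8v^2 to the remainder.
  leading term u: no divisor's leading term divides it; move -9/4u to the remainder.
  leading term v: no divisor's leading term divides it; move 3v to the remainder.
  leading term 1: no divisor's leading term divides it; move 9/2 to the remainder.
  remainder -3/8v^2 - 9/4u + 3v + 9/2 ≠ 0; add g_3 = -3/8v^2 - 9/4u + 3v + 9/2 to the basis.

S(f_1,g_3): lcm = uv^2. S = -6u^2 + 13/2uv + 12u + 3v.
  leading term u^2: no divisor's leading term divides it; move -6u^2 to the remainder.
  leading term uv: subtract (-13/8)·f_1 from 13/2uv + 12u + 3v → 87/4u + 3v - 39/2
  leading term u: no divisor's leading term divides it; move 87/4u to the remainder.
  leading term v: no divisor's leading term divides it; move 3v to the remainder.
  leading term 1: no divisor's leading term divides it; move -39/2 to the remainder.
  remainder -6u^2 + 87/4u + 3v - 39/2 ≠ 0; add g_4 = -6u^2 + 87/4u + 3v - 39/2 to the basis.

The other S-polynomials (S(f_2,g_3), S(f_1,g_4), S(f_2,g_4), S(g_3,g_4)) all reduce to 0 modulo the current basis, so we have a Gröbner basis.
Inter-reduce: drop elements whose leading term is divisible by another's, tail-reduce, and make monic.
Reduced Gröbner basis: {u^2 - 29/8u - 1/2v + 13/4, uv - 3/2u + 3, v^2 + 6u - 8v - 12}.

Buchberger on the second generating set:
h_1 = 48uv^2 - 12uv + 18v^2 + 18u - 36, LT = uv^2.
h_2 = 16uv^2 - 32uv + 6v^2 + 48u - 96, LT = uv^2.

S(h_1,h_2): lcm = uv^2. S = 7/4uv - 21/8u + 21/4.
  leading term uv: no divisor's leading term divides it; move 7/4uv to the remainder.
  leading term u: no divisor's leading term divides it; move -21/8u to the remainder.
  leading term 1: no divisor's leading term divides it; move 21/4 to the remainder.
  remainder 7/4uv - 21/8u + 21/4 ≠ 0; add k_3 = 7/4uv - 21/8u + 21/4 to the basis.

S(h_1,k_3): lcm = uv^2. S = 5/4uv + 3/8v^2 + 3/8u - 3v - 3/4.
  leading term uv: subtract (5/7)·k_3 from 5/4uv + 3/8v^2 + 3/8u - 3v - 3/4 → 3/8v^2 + 9/4u - 3v - 9/2
  leading term v^2: no divisor's leading term divides it; move 3/8v^2 to the remainder.
  leading term u: no divisor's leading term divides it; move 9/4u to the remainder.
  leading term v: no divisor's leading term divides it; move -3v to the remainder.
  leading term 1: no divisor's leading term divides it; move -9/2 to the remainder.
  remainder 3/8v^2 + 9/4u - 3v - 9/2 ≠ 0; add k_4 = 3/8v^2 + 9/4u - 3v - 9/2 to the basis.

S(h_1,k_4): lcm = uv^2. S = -6u^2 + 31/4uv + 3/8v^2 + 99/8u - 3/4.
  leading term u^2: no divisor's leading term divides it; move -6u^2 to the remainder.
  leading term uv: subtract (31/7)·k_3 from 31/4uv + 3/8v^2 + 99/8u - 3/4 → 3/8v^2 + 24u - 24
  leading term v^2: subtract (1)·k_4 from 3/8v^2 + 24u - 24 → 87/4u + 3v - 39/2
  leading term u: no divisor's leading term divides it; move 87/4u to the remainder.
  leading term v: no divisor's leading term divides it; move 3v to the remainder.
  leading term 1: no divisor's leading term divides it; move -39/2 to the remainder.
  remainder -6u^2 + 87/4u + 3v - 39/2 ≠ 0; add k_5 = -6u^2 + 87/4u + 3v - 39/2 to the basis.

The other S-polynomials (S(h_2,k_3), S(h_2,k_4), S(k_3,k_4), S(h_1,k_5), S(h_2,k_5), S(k_3,k_5), S(k_4,k_5)) all reduce to 0 modulo the current basis, so we have a Gröbner basis.
Inter-reduce: drop elements whose leading term is divisible by another's, tail-reduce, and make monic.
Reduced Gröbner basis: {u^2 - 29/8u - 1/2v + 13/4, uv - 3/2u + 3, v^2 + 6u - 8v - 12}.

The two bases agree; hence the ideals are identical.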